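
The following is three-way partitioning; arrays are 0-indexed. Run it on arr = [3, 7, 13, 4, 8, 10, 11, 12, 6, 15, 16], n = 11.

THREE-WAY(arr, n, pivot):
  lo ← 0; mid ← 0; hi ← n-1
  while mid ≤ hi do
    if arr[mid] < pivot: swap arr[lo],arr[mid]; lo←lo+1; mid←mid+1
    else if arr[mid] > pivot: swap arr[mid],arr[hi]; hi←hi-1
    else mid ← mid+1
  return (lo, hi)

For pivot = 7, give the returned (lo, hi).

(3, 3)

pivot = 7; lo=0, mid=0, hi=10
arr[mid]=3<7: swap arr[0],arr[0]; lo=1,mid=1 → [3, 7, 13, 4, 8, 10, 11, 12, 6, 15, 16]
arr[mid]=7=7: mid=2
arr[mid]=13>7: swap arr[2],arr[10]; hi=9 → [3, 7, 16, 4, 8, 10, 11, 12, 6, 15, 13]
arr[mid]=16>7: swap arr[2],arr[9]; hi=8 → [3, 7, 15, 4, 8, 10, 11, 12, 6, 16, 13]
arr[mid]=15>7: swap arr[2],arr[8]; hi=7 → [3, 7, 6, 4, 8, 10, 11, 12, 15, 16, 13]
arr[mid]=6<7: swap arr[1],arr[2]; lo=2,mid=3 → [3, 6, 7, 4, 8, 10, 11, 12, 15, 16, 13]
arr[mid]=4<7: swap arr[2],arr[3]; lo=3,mid=4 → [3, 6, 4, 7, 8, 10, 11, 12, 15, 16, 13]
arr[mid]=8>7: swap arr[4],arr[7]; hi=6 → [3, 6, 4, 7, 12, 10, 11, 8, 15, 16, 13]
arr[mid]=12>7: swap arr[4],arr[6]; hi=5 → [3, 6, 4, 7, 11, 10, 12, 8, 15, 16, 13]
arr[mid]=11>7: swap arr[4],arr[5]; hi=4 → [3, 6, 4, 7, 10, 11, 12, 8, 15, 16, 13]
arr[mid]=10>7: swap arr[4],arr[4]; hi=3 → [3, 6, 4, 7, 10, 11, 12, 8, 15, 16, 13]
end: lo=3, hi=3; arr = [3, 6, 4, 7, 10, 11, 12, 8, 15, 16, 13]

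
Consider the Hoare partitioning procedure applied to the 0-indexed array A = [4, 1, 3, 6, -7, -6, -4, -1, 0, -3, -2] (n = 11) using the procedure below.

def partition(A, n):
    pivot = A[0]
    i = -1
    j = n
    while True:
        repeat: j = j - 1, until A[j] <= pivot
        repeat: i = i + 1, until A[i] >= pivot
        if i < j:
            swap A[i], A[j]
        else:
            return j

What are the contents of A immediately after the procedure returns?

pivot = A[0] = 4; i = -1, j = 11
j→10 (A[10]=-2≤4), i→0 (A[0]=4≥4); i<j, swap → [-2, 1, 3, 6, -7, -6, -4, -1, 0, -3, 4]
j→9 (A[9]=-3≤4), i→3 (A[3]=6≥4); i<j, swap → [-2, 1, 3, -3, -7, -6, -4, -1, 0, 6, 4]
j→8, i→9; i≥j, return j=8. A = [-2, 1, 3, -3, -7, -6, -4, -1, 0, 6, 4]

[-2, 1, 3, -3, -7, -6, -4, -1, 0, 6, 4]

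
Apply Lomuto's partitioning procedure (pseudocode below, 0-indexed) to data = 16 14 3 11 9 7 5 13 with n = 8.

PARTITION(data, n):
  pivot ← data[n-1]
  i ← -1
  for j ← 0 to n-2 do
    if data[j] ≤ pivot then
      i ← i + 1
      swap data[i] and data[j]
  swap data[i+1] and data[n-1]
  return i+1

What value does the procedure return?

pivot=13, i=-1
j=0: 16>13, skip
j=1: 14>13, skip
j=2: 3≤13, i=0, swap(0,2) ⇒ 3 14 16 11 9 7 5 13
j=3: 11≤13, i=1, swap(1,3) ⇒ 3 11 16 14 9 7 5 13
j=4: 9≤13, i=2, swap(2,4) ⇒ 3 11 9 14 16 7 5 13
j=5: 7≤13, i=3, swap(3,5) ⇒ 3 11 9 7 16 14 5 13
j=6: 5≤13, i=4, swap(4,6) ⇒ 3 11 9 7 5 14 16 13
swap(5,7) ⇒ 3 11 9 7 5 13 16 14; return 5

5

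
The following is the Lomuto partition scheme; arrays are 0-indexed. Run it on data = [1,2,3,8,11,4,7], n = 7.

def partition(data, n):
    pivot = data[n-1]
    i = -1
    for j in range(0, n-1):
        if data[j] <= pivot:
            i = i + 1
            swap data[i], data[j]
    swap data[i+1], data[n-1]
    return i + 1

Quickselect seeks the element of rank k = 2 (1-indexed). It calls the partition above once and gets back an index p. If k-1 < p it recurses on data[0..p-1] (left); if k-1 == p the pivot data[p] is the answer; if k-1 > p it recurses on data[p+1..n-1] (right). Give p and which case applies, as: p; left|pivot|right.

4; left

pivot = data[6] = 7; i = -1
j=0: data[0]=1 ≤ 7 → i=0, swap data[0],data[0] (no change) → [1,2,3,8,11,4,7]
j=1: data[1]=2 ≤ 7 → i=1, swap data[1],data[1] (no change) → [1,2,3,8,11,4,7]
j=2: data[2]=3 ≤ 7 → i=2, swap data[2],data[2] (no change) → [1,2,3,8,11,4,7]
j=3: data[3]=8 > 7 → no swap
j=4: data[4]=11 > 7 → no swap
j=5: data[5]=4 ≤ 7 → i=3, swap data[3],data[5] → [1,2,3,4,11,8,7]
final swap data[4],data[6] → [1,2,3,4,7,8,11]; return 4
p = 4; k-1 = 1 < 4 ⇒ left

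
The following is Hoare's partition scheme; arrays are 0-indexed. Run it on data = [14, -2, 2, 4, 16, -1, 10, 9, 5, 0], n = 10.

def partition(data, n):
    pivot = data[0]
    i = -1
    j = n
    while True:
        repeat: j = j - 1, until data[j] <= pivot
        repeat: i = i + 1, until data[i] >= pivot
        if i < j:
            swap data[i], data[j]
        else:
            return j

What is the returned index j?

7

pivot = data[0] = 14; i = -1, j = 10
j→9 (data[9]=0≤14), i→0 (data[0]=14≥14); i<j, swap → [0, -2, 2, 4, 16, -1, 10, 9, 5, 14]
j→8 (data[8]=5≤14), i→4 (data[4]=16≥14); i<j, swap → [0, -2, 2, 4, 5, -1, 10, 9, 16, 14]
j→7, i→8; i≥j, return j=7. data = [0, -2, 2, 4, 5, -1, 10, 9, 16, 14]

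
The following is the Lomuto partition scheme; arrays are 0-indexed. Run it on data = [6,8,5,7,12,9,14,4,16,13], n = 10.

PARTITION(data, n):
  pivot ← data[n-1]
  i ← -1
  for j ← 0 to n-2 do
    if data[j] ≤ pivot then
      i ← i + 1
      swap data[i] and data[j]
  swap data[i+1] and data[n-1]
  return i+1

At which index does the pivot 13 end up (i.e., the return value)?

pivot = data[9] = 13; i = -1
j=0: data[0]=6 ≤ 13 → i=0, swap data[0],data[0] (no change) → [6,8,5,7,12,9,14,4,16,13]
j=1: data[1]=8 ≤ 13 → i=1, swap data[1],data[1] (no change) → [6,8,5,7,12,9,14,4,16,13]
j=2: data[2]=5 ≤ 13 → i=2, swap data[2],data[2] (no change) → [6,8,5,7,12,9,14,4,16,13]
j=3: data[3]=7 ≤ 13 → i=3, swap data[3],data[3] (no change) → [6,8,5,7,12,9,14,4,16,13]
j=4: data[4]=12 ≤ 13 → i=4, swap data[4],data[4] (no change) → [6,8,5,7,12,9,14,4,16,13]
j=5: data[5]=9 ≤ 13 → i=5, swap data[5],data[5] (no change) → [6,8,5,7,12,9,14,4,16,13]
j=6: data[6]=14 > 13 → no swap
j=7: data[7]=4 ≤ 13 → i=6, swap data[6],data[7] → [6,8,5,7,12,9,4,14,16,13]
j=8: data[8]=16 > 13 → no swap
final swap data[7],data[9] → [6,8,5,7,12,9,4,13,16,14]; return 7

7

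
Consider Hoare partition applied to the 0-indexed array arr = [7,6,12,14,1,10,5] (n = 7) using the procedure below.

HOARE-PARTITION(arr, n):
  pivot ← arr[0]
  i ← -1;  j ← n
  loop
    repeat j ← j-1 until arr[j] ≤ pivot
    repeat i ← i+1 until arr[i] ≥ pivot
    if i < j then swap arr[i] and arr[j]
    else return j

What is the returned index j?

2

pivot = arr[0] = 7; i = -1, j = 7
j→6 (arr[6]=5≤7), i→0 (arr[0]=7≥7); i<j, swap → [5,6,12,14,1,10,7]
j→4 (arr[4]=1≤7), i→2 (arr[2]=12≥7); i<j, swap → [5,6,1,14,12,10,7]
j→2, i→3; i≥j, return j=2. arr = [5,6,1,14,12,10,7]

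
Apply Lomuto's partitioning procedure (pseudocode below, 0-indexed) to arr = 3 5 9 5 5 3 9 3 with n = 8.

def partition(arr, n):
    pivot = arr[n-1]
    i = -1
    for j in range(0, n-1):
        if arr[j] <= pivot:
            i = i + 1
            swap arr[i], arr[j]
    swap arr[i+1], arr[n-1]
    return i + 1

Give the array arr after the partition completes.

3 3 3 5 5 5 9 9

pivot=3, i=-1
j=0: 3≤3, i=0, swap(0,0) ⇒ 3 5 9 5 5 3 9 3
j=1: 5>3, skip
j=2: 9>3, skip
j=3: 5>3, skip
j=4: 5>3, skip
j=5: 3≤3, i=1, swap(1,5) ⇒ 3 3 9 5 5 5 9 3
j=6: 9>3, skip
swap(2,7) ⇒ 3 3 3 5 5 5 9 9; return 2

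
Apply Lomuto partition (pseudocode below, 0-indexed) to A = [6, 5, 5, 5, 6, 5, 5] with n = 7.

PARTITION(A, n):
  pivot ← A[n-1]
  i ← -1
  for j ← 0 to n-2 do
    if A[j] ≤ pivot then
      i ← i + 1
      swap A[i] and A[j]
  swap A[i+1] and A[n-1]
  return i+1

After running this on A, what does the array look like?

pivot=5, i=-1
j=0: 6>5, skip
j=1: 5≤5, i=0, swap(0,1) ⇒ [5, 6, 5, 5, 6, 5, 5]
j=2: 5≤5, i=1, swap(1,2) ⇒ [5, 5, 6, 5, 6, 5, 5]
j=3: 5≤5, i=2, swap(2,3) ⇒ [5, 5, 5, 6, 6, 5, 5]
j=4: 6>5, skip
j=5: 5≤5, i=3, swap(3,5) ⇒ [5, 5, 5, 5, 6, 6, 5]
swap(4,6) ⇒ [5, 5, 5, 5, 5, 6, 6]; return 4

[5, 5, 5, 5, 5, 6, 6]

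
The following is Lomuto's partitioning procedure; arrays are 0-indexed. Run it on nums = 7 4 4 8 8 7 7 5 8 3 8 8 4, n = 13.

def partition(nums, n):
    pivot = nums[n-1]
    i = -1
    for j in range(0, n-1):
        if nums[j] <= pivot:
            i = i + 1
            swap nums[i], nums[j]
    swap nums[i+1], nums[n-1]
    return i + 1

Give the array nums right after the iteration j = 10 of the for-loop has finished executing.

pivot = nums[12] = 4; i = -1
j=0: nums[0]=7 > 4 → no swap
j=1: nums[1]=4 ≤ 4 → i=0, swap nums[0],nums[1] → 4 7 4 8 8 7 7 5 8 3 8 8 4
j=2: nums[2]=4 ≤ 4 → i=1, swap nums[1],nums[2] → 4 4 7 8 8 7 7 5 8 3 8 8 4
j=3: nums[3]=8 > 4 → no swap
j=4: nums[4]=8 > 4 → no swap
j=5: nums[5]=7 > 4 → no swap
j=6: nums[6]=7 > 4 → no swap
j=7: nums[7]=5 > 4 → no swap
j=8: nums[8]=8 > 4 → no swap
j=9: nums[9]=3 ≤ 4 → i=2, swap nums[2],nums[9] → 4 4 3 8 8 7 7 5 8 7 8 8 4
j=10: nums[10]=8 > 4 → no swap
(after j=10) nums = 4 4 3 8 8 7 7 5 8 7 8 8 4

4 4 3 8 8 7 7 5 8 7 8 8 4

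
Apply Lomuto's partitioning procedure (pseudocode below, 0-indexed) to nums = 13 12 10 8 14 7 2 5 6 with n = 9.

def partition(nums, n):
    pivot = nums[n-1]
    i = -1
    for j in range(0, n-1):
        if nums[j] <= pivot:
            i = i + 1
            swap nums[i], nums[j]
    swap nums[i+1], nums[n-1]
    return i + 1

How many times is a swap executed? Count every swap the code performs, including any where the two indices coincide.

pivot = nums[8] = 6; i = -1
j=0: nums[0]=13 > 6 → no swap
j=1: nums[1]=12 > 6 → no swap
j=2: nums[2]=10 > 6 → no swap
j=3: nums[3]=8 > 6 → no swap
j=4: nums[4]=14 > 6 → no swap
j=5: nums[5]=7 > 6 → no swap
j=6: nums[6]=2 ≤ 6 → i=0, swap nums[0],nums[6] → 2 12 10 8 14 7 13 5 6
j=7: nums[7]=5 ≤ 6 → i=1, swap nums[1],nums[7] → 2 5 10 8 14 7 13 12 6
final swap nums[2],nums[8] → 2 5 6 8 14 7 13 12 10; return 2

3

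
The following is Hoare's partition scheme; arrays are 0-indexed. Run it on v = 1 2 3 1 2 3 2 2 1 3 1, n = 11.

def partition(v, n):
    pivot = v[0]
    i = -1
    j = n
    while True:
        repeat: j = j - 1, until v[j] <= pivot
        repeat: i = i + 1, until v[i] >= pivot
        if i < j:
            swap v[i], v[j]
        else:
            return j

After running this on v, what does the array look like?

pivot=1
j stops at 10 (1), i stops at 0 (1); swap ⇒ 1 2 3 1 2 3 2 2 1 3 1
j stops at 8 (1), i stops at 1 (2); swap ⇒ 1 1 3 1 2 3 2 2 2 3 1
j stops at 3 (1), i stops at 2 (3); swap ⇒ 1 1 1 3 2 3 2 2 2 3 1
j stops at 2, i stops at 3; i≥j ⇒ return 2. v=1 1 1 3 2 3 2 2 2 3 1

1 1 1 3 2 3 2 2 2 3 1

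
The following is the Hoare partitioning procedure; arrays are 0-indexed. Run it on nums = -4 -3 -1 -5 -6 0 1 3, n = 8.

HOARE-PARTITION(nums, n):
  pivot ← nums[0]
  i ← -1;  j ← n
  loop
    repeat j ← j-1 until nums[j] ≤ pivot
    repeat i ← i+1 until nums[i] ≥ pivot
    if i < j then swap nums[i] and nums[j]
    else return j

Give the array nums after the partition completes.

-6 -5 -1 -3 -4 0 1 3

pivot = nums[0] = -4; i = -1, j = 8
j→4 (nums[4]=-6≤-4), i→0 (nums[0]=-4≥-4); i<j, swap → -6 -3 -1 -5 -4 0 1 3
j→3 (nums[3]=-5≤-4), i→1 (nums[1]=-3≥-4); i<j, swap → -6 -5 -1 -3 -4 0 1 3
j→1, i→2; i≥j, return j=1. nums = -6 -5 -1 -3 -4 0 1 3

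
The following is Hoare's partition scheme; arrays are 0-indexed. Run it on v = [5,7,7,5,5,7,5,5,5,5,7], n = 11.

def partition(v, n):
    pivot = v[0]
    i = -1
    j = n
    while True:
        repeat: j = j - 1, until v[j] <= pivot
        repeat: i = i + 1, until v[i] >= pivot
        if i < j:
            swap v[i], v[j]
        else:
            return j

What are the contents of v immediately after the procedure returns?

[5,5,5,5,5,7,5,7,7,5,7]

pivot=5
j stops at 9 (5), i stops at 0 (5); swap ⇒ [5,7,7,5,5,7,5,5,5,5,7]
j stops at 8 (5), i stops at 1 (7); swap ⇒ [5,5,7,5,5,7,5,5,7,5,7]
j stops at 7 (5), i stops at 2 (7); swap ⇒ [5,5,5,5,5,7,5,7,7,5,7]
j stops at 6 (5), i stops at 3 (5); swap ⇒ [5,5,5,5,5,7,5,7,7,5,7]
j stops at 4, i stops at 4; i≥j ⇒ return 4. v=[5,5,5,5,5,7,5,7,7,5,7]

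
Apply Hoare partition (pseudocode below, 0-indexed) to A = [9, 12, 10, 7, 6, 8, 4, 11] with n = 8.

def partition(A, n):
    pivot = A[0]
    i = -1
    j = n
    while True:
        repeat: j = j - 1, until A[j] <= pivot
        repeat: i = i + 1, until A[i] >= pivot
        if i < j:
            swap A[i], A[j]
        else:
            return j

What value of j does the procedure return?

3

pivot=9
j stops at 6 (4), i stops at 0 (9); swap ⇒ [4, 12, 10, 7, 6, 8, 9, 11]
j stops at 5 (8), i stops at 1 (12); swap ⇒ [4, 8, 10, 7, 6, 12, 9, 11]
j stops at 4 (6), i stops at 2 (10); swap ⇒ [4, 8, 6, 7, 10, 12, 9, 11]
j stops at 3, i stops at 4; i≥j ⇒ return 3. A=[4, 8, 6, 7, 10, 12, 9, 11]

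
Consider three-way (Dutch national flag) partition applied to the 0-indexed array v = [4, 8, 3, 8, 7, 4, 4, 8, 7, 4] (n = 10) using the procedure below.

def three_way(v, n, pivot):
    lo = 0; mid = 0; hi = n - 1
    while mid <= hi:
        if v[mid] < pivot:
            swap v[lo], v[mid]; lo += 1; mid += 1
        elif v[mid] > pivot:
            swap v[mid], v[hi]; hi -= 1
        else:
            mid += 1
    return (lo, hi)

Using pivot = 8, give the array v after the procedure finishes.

[4, 3, 7, 4, 4, 7, 4, 8, 8, 8]

lo=0 mid=0 hi=9
4<8: swap(0,0), lo=1 mid=1 ⇒ [4, 8, 3, 8, 7, 4, 4, 8, 7, 4]
8=8: mid=2
3<8: swap(1,2), lo=2 mid=3 ⇒ [4, 3, 8, 8, 7, 4, 4, 8, 7, 4]
8=8: mid=4
7<8: swap(2,4), lo=3 mid=5 ⇒ [4, 3, 7, 8, 8, 4, 4, 8, 7, 4]
4<8: swap(3,5), lo=4 mid=6 ⇒ [4, 3, 7, 4, 8, 8, 4, 8, 7, 4]
4<8: swap(4,6), lo=5 mid=7 ⇒ [4, 3, 7, 4, 4, 8, 8, 8, 7, 4]
8=8: mid=8
7<8: swap(5,8), lo=6 mid=9 ⇒ [4, 3, 7, 4, 4, 7, 8, 8, 8, 4]
4<8: swap(6,9), lo=7 mid=10 ⇒ [4, 3, 7, 4, 4, 7, 4, 8, 8, 8]
done. lo=7 hi=9; v=[4, 3, 7, 4, 4, 7, 4, 8, 8, 8]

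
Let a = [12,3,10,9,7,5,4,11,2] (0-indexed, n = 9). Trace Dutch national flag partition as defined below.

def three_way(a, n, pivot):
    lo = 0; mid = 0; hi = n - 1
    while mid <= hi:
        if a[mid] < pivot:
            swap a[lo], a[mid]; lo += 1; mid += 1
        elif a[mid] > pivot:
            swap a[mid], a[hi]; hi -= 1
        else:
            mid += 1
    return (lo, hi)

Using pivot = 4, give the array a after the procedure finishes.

[2,3,4,7,5,9,11,10,12]

pivot = 4; lo=0, mid=0, hi=8
a[mid]=12>4: swap a[0],a[8]; hi=7 → [2,3,10,9,7,5,4,11,12]
a[mid]=2<4: swap a[0],a[0]; lo=1,mid=1 → [2,3,10,9,7,5,4,11,12]
a[mid]=3<4: swap a[1],a[1]; lo=2,mid=2 → [2,3,10,9,7,5,4,11,12]
a[mid]=10>4: swap a[2],a[7]; hi=6 → [2,3,11,9,7,5,4,10,12]
a[mid]=11>4: swap a[2],a[6]; hi=5 → [2,3,4,9,7,5,11,10,12]
a[mid]=4=4: mid=3
a[mid]=9>4: swap a[3],a[5]; hi=4 → [2,3,4,5,7,9,11,10,12]
a[mid]=5>4: swap a[3],a[4]; hi=3 → [2,3,4,7,5,9,11,10,12]
a[mid]=7>4: swap a[3],a[3]; hi=2 → [2,3,4,7,5,9,11,10,12]
end: lo=2, hi=2; a = [2,3,4,7,5,9,11,10,12]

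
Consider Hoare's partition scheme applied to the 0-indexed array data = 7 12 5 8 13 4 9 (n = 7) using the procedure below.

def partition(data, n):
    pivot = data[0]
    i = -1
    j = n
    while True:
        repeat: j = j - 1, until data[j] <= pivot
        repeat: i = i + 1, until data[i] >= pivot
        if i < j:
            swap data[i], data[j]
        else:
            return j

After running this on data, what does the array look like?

4 5 12 8 13 7 9

pivot=7
j stops at 5 (4), i stops at 0 (7); swap ⇒ 4 12 5 8 13 7 9
j stops at 2 (5), i stops at 1 (12); swap ⇒ 4 5 12 8 13 7 9
j stops at 1, i stops at 2; i≥j ⇒ return 1. data=4 5 12 8 13 7 9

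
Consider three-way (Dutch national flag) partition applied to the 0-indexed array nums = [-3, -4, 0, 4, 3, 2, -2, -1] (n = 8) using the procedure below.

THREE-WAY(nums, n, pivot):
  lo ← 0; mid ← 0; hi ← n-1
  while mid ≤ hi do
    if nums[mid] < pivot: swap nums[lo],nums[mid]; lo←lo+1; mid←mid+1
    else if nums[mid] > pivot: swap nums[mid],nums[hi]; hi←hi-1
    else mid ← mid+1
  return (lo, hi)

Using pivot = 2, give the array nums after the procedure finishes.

lo=0 mid=0 hi=7
-3<2: swap(0,0), lo=1 mid=1 ⇒ [-3, -4, 0, 4, 3, 2, -2, -1]
-4<2: swap(1,1), lo=2 mid=2 ⇒ [-3, -4, 0, 4, 3, 2, -2, -1]
0<2: swap(2,2), lo=3 mid=3 ⇒ [-3, -4, 0, 4, 3, 2, -2, -1]
4>2: swap(3,7), hi=6 ⇒ [-3, -4, 0, -1, 3, 2, -2, 4]
-1<2: swap(3,3), lo=4 mid=4 ⇒ [-3, -4, 0, -1, 3, 2, -2, 4]
3>2: swap(4,6), hi=5 ⇒ [-3, -4, 0, -1, -2, 2, 3, 4]
-2<2: swap(4,4), lo=5 mid=5 ⇒ [-3, -4, 0, -1, -2, 2, 3, 4]
2=2: mid=6
done. lo=5 hi=5; nums=[-3, -4, 0, -1, -2, 2, 3, 4]

[-3, -4, 0, -1, -2, 2, 3, 4]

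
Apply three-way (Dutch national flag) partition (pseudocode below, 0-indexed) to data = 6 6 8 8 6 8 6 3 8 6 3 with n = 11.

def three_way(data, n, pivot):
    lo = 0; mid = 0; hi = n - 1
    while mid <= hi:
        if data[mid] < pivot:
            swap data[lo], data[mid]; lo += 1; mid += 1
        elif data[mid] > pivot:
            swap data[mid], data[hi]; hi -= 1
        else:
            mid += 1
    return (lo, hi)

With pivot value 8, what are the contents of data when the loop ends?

pivot = 8; lo=0, mid=0, hi=10
data[mid]=6<8: swap data[0],data[0]; lo=1,mid=1 → 6 6 8 8 6 8 6 3 8 6 3
data[mid]=6<8: swap data[1],data[1]; lo=2,mid=2 → 6 6 8 8 6 8 6 3 8 6 3
data[mid]=8=8: mid=3
data[mid]=8=8: mid=4
data[mid]=6<8: swap data[2],data[4]; lo=3,mid=5 → 6 6 6 8 8 8 6 3 8 6 3
data[mid]=8=8: mid=6
data[mid]=6<8: swap data[3],data[6]; lo=4,mid=7 → 6 6 6 6 8 8 8 3 8 6 3
data[mid]=3<8: swap data[4],data[7]; lo=5,mid=8 → 6 6 6 6 3 8 8 8 8 6 3
data[mid]=8=8: mid=9
data[mid]=6<8: swap data[5],data[9]; lo=6,mid=10 → 6 6 6 6 3 6 8 8 8 8 3
data[mid]=3<8: swap data[6],data[10]; lo=7,mid=11 → 6 6 6 6 3 6 3 8 8 8 8
end: lo=7, hi=10; data = 6 6 6 6 3 6 3 8 8 8 8

6 6 6 6 3 6 3 8 8 8 8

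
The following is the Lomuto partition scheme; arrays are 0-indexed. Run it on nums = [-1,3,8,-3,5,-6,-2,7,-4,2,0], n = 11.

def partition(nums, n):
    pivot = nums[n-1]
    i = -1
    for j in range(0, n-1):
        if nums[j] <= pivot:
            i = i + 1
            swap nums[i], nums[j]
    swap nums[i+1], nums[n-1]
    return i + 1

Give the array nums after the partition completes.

pivot=0, i=-1
j=0: -1≤0, i=0, swap(0,0) ⇒ [-1,3,8,-3,5,-6,-2,7,-4,2,0]
j=1: 3>0, skip
j=2: 8>0, skip
j=3: -3≤0, i=1, swap(1,3) ⇒ [-1,-3,8,3,5,-6,-2,7,-4,2,0]
j=4: 5>0, skip
j=5: -6≤0, i=2, swap(2,5) ⇒ [-1,-3,-6,3,5,8,-2,7,-4,2,0]
j=6: -2≤0, i=3, swap(3,6) ⇒ [-1,-3,-6,-2,5,8,3,7,-4,2,0]
j=7: 7>0, skip
j=8: -4≤0, i=4, swap(4,8) ⇒ [-1,-3,-6,-2,-4,8,3,7,5,2,0]
j=9: 2>0, skip
swap(5,10) ⇒ [-1,-3,-6,-2,-4,0,3,7,5,2,8]; return 5

[-1,-3,-6,-2,-4,0,3,7,5,2,8]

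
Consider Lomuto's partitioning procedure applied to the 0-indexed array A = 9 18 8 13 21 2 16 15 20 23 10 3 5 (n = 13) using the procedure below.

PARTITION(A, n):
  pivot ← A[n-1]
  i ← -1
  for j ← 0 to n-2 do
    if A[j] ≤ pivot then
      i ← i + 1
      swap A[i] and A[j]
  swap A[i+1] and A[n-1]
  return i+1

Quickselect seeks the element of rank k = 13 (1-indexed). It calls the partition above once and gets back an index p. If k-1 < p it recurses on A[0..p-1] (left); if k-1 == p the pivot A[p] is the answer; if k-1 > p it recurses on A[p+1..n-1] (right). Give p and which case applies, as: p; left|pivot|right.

pivot = A[12] = 5; i = -1
j=0: A[0]=9 > 5 → no swap
j=1: A[1]=18 > 5 → no swap
j=2: A[2]=8 > 5 → no swap
j=3: A[3]=13 > 5 → no swap
j=4: A[4]=21 > 5 → no swap
j=5: A[5]=2 ≤ 5 → i=0, swap A[0],A[5] → 2 18 8 13 21 9 16 15 20 23 10 3 5
j=6: A[6]=16 > 5 → no swap
j=7: A[7]=15 > 5 → no swap
j=8: A[8]=20 > 5 → no swap
j=9: A[9]=23 > 5 → no swap
j=10: A[10]=10 > 5 → no swap
j=11: A[11]=3 ≤ 5 → i=1, swap A[1],A[11] → 2 3 8 13 21 9 16 15 20 23 10 18 5
final swap A[2],A[12] → 2 3 5 13 21 9 16 15 20 23 10 18 8; return 2
p = 2; k-1 = 12 > 2 ⇒ right

2; right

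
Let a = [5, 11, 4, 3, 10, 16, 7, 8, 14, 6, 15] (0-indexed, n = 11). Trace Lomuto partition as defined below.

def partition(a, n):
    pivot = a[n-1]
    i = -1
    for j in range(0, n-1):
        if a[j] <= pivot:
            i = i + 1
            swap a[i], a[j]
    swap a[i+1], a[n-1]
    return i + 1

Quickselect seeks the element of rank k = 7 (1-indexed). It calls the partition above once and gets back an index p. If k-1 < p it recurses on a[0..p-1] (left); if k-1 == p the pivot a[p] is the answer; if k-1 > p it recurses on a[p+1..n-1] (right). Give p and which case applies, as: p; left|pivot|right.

pivot = a[10] = 15; i = -1
j=0: a[0]=5 ≤ 15 → i=0, swap a[0],a[0] (no change) → [5, 11, 4, 3, 10, 16, 7, 8, 14, 6, 15]
j=1: a[1]=11 ≤ 15 → i=1, swap a[1],a[1] (no change) → [5, 11, 4, 3, 10, 16, 7, 8, 14, 6, 15]
j=2: a[2]=4 ≤ 15 → i=2, swap a[2],a[2] (no change) → [5, 11, 4, 3, 10, 16, 7, 8, 14, 6, 15]
j=3: a[3]=3 ≤ 15 → i=3, swap a[3],a[3] (no change) → [5, 11, 4, 3, 10, 16, 7, 8, 14, 6, 15]
j=4: a[4]=10 ≤ 15 → i=4, swap a[4],a[4] (no change) → [5, 11, 4, 3, 10, 16, 7, 8, 14, 6, 15]
j=5: a[5]=16 > 15 → no swap
j=6: a[6]=7 ≤ 15 → i=5, swap a[5],a[6] → [5, 11, 4, 3, 10, 7, 16, 8, 14, 6, 15]
j=7: a[7]=8 ≤ 15 → i=6, swap a[6],a[7] → [5, 11, 4, 3, 10, 7, 8, 16, 14, 6, 15]
j=8: a[8]=14 ≤ 15 → i=7, swap a[7],a[8] → [5, 11, 4, 3, 10, 7, 8, 14, 16, 6, 15]
j=9: a[9]=6 ≤ 15 → i=8, swap a[8],a[9] → [5, 11, 4, 3, 10, 7, 8, 14, 6, 16, 15]
final swap a[9],a[10] → [5, 11, 4, 3, 10, 7, 8, 14, 6, 15, 16]; return 9
p = 9; k-1 = 6 < 9 ⇒ left

9; left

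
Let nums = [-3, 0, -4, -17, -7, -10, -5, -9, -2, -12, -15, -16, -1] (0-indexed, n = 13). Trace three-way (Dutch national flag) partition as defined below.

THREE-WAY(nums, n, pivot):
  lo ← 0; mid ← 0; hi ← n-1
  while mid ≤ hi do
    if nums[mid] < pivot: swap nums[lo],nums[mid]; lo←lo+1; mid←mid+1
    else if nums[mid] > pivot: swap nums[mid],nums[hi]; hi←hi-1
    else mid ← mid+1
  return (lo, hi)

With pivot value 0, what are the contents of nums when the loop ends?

[-3, -4, -17, -7, -10, -5, -9, -2, -12, -15, -16, -1, 0]

pivot = 0; lo=0, mid=0, hi=12
nums[mid]=-3<0: swap nums[0],nums[0]; lo=1,mid=1 → [-3, 0, -4, -17, -7, -10, -5, -9, -2, -12, -15, -16, -1]
nums[mid]=0=0: mid=2
nums[mid]=-4<0: swap nums[1],nums[2]; lo=2,mid=3 → [-3, -4, 0, -17, -7, -10, -5, -9, -2, -12, -15, -16, -1]
nums[mid]=-17<0: swap nums[2],nums[3]; lo=3,mid=4 → [-3, -4, -17, 0, -7, -10, -5, -9, -2, -12, -15, -16, -1]
nums[mid]=-7<0: swap nums[3],nums[4]; lo=4,mid=5 → [-3, -4, -17, -7, 0, -10, -5, -9, -2, -12, -15, -16, -1]
nums[mid]=-10<0: swap nums[4],nums[5]; lo=5,mid=6 → [-3, -4, -17, -7, -10, 0, -5, -9, -2, -12, -15, -16, -1]
nums[mid]=-5<0: swap nums[5],nums[6]; lo=6,mid=7 → [-3, -4, -17, -7, -10, -5, 0, -9, -2, -12, -15, -16, -1]
nums[mid]=-9<0: swap nums[6],nums[7]; lo=7,mid=8 → [-3, -4, -17, -7, -10, -5, -9, 0, -2, -12, -15, -16, -1]
nums[mid]=-2<0: swap nums[7],nums[8]; lo=8,mid=9 → [-3, -4, -17, -7, -10, -5, -9, -2, 0, -12, -15, -16, -1]
nums[mid]=-12<0: swap nums[8],nums[9]; lo=9,mid=10 → [-3, -4, -17, -7, -10, -5, -9, -2, -12, 0, -15, -16, -1]
nums[mid]=-15<0: swap nums[9],nums[10]; lo=10,mid=11 → [-3, -4, -17, -7, -10, -5, -9, -2, -12, -15, 0, -16, -1]
nums[mid]=-16<0: swap nums[10],nums[11]; lo=11,mid=12 → [-3, -4, -17, -7, -10, -5, -9, -2, -12, -15, -16, 0, -1]
nums[mid]=-1<0: swap nums[11],nums[12]; lo=12,mid=13 → [-3, -4, -17, -7, -10, -5, -9, -2, -12, -15, -16, -1, 0]
end: lo=12, hi=12; nums = [-3, -4, -17, -7, -10, -5, -9, -2, -12, -15, -16, -1, 0]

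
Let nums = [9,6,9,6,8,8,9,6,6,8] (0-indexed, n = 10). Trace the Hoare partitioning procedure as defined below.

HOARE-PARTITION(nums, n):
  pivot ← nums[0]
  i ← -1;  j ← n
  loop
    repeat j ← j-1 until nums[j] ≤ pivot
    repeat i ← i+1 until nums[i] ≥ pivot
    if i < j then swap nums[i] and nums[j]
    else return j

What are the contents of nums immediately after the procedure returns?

[8,6,6,6,8,8,6,9,9,9]

pivot = nums[0] = 9; i = -1, j = 10
j→9 (nums[9]=8≤9), i→0 (nums[0]=9≥9); i<j, swap → [8,6,9,6,8,8,9,6,6,9]
j→8 (nums[8]=6≤9), i→2 (nums[2]=9≥9); i<j, swap → [8,6,6,6,8,8,9,6,9,9]
j→7 (nums[7]=6≤9), i→6 (nums[6]=9≥9); i<j, swap → [8,6,6,6,8,8,6,9,9,9]
j→6, i→7; i≥j, return j=6. nums = [8,6,6,6,8,8,6,9,9,9]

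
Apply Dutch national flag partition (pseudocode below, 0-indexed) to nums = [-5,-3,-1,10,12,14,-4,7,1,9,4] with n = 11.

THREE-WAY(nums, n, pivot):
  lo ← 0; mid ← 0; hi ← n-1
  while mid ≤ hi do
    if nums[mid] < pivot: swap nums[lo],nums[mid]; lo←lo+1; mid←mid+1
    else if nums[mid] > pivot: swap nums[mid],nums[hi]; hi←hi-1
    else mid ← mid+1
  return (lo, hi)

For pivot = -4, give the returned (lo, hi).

pivot = -4; lo=0, mid=0, hi=10
nums[mid]=-5<-4: swap nums[0],nums[0]; lo=1,mid=1 → [-5,-3,-1,10,12,14,-4,7,1,9,4]
nums[mid]=-3>-4: swap nums[1],nums[10]; hi=9 → [-5,4,-1,10,12,14,-4,7,1,9,-3]
nums[mid]=4>-4: swap nums[1],nums[9]; hi=8 → [-5,9,-1,10,12,14,-4,7,1,4,-3]
nums[mid]=9>-4: swap nums[1],nums[8]; hi=7 → [-5,1,-1,10,12,14,-4,7,9,4,-3]
nums[mid]=1>-4: swap nums[1],nums[7]; hi=6 → [-5,7,-1,10,12,14,-4,1,9,4,-3]
nums[mid]=7>-4: swap nums[1],nums[6]; hi=5 → [-5,-4,-1,10,12,14,7,1,9,4,-3]
nums[mid]=-4=-4: mid=2
nums[mid]=-1>-4: swap nums[2],nums[5]; hi=4 → [-5,-4,14,10,12,-1,7,1,9,4,-3]
nums[mid]=14>-4: swap nums[2],nums[4]; hi=3 → [-5,-4,12,10,14,-1,7,1,9,4,-3]
nums[mid]=12>-4: swap nums[2],nums[3]; hi=2 → [-5,-4,10,12,14,-1,7,1,9,4,-3]
nums[mid]=10>-4: swap nums[2],nums[2]; hi=1 → [-5,-4,10,12,14,-1,7,1,9,4,-3]
end: lo=1, hi=1; nums = [-5,-4,10,12,14,-1,7,1,9,4,-3]

(1, 1)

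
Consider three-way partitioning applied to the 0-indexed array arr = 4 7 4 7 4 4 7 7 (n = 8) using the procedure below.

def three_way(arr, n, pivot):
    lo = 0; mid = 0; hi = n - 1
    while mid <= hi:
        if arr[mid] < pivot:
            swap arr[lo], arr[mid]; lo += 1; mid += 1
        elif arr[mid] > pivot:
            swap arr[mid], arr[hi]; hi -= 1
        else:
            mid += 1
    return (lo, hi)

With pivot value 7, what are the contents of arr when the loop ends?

lo=0 mid=0 hi=7
4<7: swap(0,0), lo=1 mid=1 ⇒ 4 7 4 7 4 4 7 7
7=7: mid=2
4<7: swap(1,2), lo=2 mid=3 ⇒ 4 4 7 7 4 4 7 7
7=7: mid=4
4<7: swap(2,4), lo=3 mid=5 ⇒ 4 4 4 7 7 4 7 7
4<7: swap(3,5), lo=4 mid=6 ⇒ 4 4 4 4 7 7 7 7
7=7: mid=7
7=7: mid=8
done. lo=4 hi=7; arr=4 4 4 4 7 7 7 7

4 4 4 4 7 7 7 7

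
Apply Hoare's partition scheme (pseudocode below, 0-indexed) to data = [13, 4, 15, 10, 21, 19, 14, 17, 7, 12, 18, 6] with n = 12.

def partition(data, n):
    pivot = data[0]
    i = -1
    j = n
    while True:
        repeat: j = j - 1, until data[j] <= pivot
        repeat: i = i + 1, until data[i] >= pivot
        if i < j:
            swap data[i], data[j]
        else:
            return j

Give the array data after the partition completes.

[6, 4, 12, 10, 7, 19, 14, 17, 21, 15, 18, 13]

pivot = data[0] = 13; i = -1, j = 12
j→11 (data[11]=6≤13), i→0 (data[0]=13≥13); i<j, swap → [6, 4, 15, 10, 21, 19, 14, 17, 7, 12, 18, 13]
j→9 (data[9]=12≤13), i→2 (data[2]=15≥13); i<j, swap → [6, 4, 12, 10, 21, 19, 14, 17, 7, 15, 18, 13]
j→8 (data[8]=7≤13), i→4 (data[4]=21≥13); i<j, swap → [6, 4, 12, 10, 7, 19, 14, 17, 21, 15, 18, 13]
j→4, i→5; i≥j, return j=4. data = [6, 4, 12, 10, 7, 19, 14, 17, 21, 15, 18, 13]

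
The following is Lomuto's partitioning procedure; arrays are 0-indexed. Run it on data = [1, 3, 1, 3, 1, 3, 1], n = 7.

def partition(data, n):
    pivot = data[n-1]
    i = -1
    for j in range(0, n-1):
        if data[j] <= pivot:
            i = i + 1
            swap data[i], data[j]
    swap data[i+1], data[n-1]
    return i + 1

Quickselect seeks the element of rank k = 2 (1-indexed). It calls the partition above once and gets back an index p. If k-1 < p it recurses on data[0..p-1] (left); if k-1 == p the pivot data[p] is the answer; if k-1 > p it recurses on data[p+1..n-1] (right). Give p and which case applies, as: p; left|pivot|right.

3; left

pivot=1, i=-1
j=0: 1≤1, i=0, swap(0,0) ⇒ [1, 3, 1, 3, 1, 3, 1]
j=1: 3>1, skip
j=2: 1≤1, i=1, swap(1,2) ⇒ [1, 1, 3, 3, 1, 3, 1]
j=3: 3>1, skip
j=4: 1≤1, i=2, swap(2,4) ⇒ [1, 1, 1, 3, 3, 3, 1]
j=5: 3>1, skip
swap(3,6) ⇒ [1, 1, 1, 1, 3, 3, 3]; return 3
p = 3; k-1 = 1 < 3 ⇒ left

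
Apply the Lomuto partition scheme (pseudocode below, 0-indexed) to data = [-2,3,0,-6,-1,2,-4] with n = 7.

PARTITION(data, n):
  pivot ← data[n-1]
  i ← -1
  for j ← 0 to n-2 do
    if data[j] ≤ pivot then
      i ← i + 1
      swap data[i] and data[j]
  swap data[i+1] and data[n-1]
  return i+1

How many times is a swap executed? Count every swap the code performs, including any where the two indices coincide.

2

pivot=-4, i=-1
j=0: -2>-4, skip
j=1: 3>-4, skip
j=2: 0>-4, skip
j=3: -6≤-4, i=0, swap(0,3) ⇒ [-6,3,0,-2,-1,2,-4]
j=4: -1>-4, skip
j=5: 2>-4, skip
swap(1,6) ⇒ [-6,-4,0,-2,-1,2,3]; return 1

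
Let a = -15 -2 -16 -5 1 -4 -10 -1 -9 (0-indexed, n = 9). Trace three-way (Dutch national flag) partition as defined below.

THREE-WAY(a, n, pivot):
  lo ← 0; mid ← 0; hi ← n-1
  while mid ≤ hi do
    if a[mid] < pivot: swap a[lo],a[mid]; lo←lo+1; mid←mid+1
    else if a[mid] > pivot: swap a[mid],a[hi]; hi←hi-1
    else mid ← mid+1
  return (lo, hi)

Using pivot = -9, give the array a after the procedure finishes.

lo=0 mid=0 hi=8
-15<-9: swap(0,0), lo=1 mid=1 ⇒ -15 -2 -16 -5 1 -4 -10 -1 -9
-2>-9: swap(1,8), hi=7 ⇒ -15 -9 -16 -5 1 -4 -10 -1 -2
-9=-9: mid=2
-16<-9: swap(1,2), lo=2 mid=3 ⇒ -15 -16 -9 -5 1 -4 -10 -1 -2
-5>-9: swap(3,7), hi=6 ⇒ -15 -16 -9 -1 1 -4 -10 -5 -2
-1>-9: swap(3,6), hi=5 ⇒ -15 -16 -9 -10 1 -4 -1 -5 -2
-10<-9: swap(2,3), lo=3 mid=4 ⇒ -15 -16 -10 -9 1 -4 -1 -5 -2
1>-9: swap(4,5), hi=4 ⇒ -15 -16 -10 -9 -4 1 -1 -5 -2
-4>-9: swap(4,4), hi=3 ⇒ -15 -16 -10 -9 -4 1 -1 -5 -2
done. lo=3 hi=3; a=-15 -16 -10 -9 -4 1 -1 -5 -2

-15 -16 -10 -9 -4 1 -1 -5 -2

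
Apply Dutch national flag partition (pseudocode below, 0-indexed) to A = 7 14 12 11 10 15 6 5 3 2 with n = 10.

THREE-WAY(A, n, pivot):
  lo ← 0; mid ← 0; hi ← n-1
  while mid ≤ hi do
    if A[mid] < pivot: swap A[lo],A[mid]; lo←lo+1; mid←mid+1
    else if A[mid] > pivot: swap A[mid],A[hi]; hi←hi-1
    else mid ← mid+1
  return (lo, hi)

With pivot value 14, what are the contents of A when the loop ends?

7 12 11 10 2 6 5 3 14 15

lo=0 mid=0 hi=9
7<14: swap(0,0), lo=1 mid=1 ⇒ 7 14 12 11 10 15 6 5 3 2
14=14: mid=2
12<14: swap(1,2), lo=2 mid=3 ⇒ 7 12 14 11 10 15 6 5 3 2
11<14: swap(2,3), lo=3 mid=4 ⇒ 7 12 11 14 10 15 6 5 3 2
10<14: swap(3,4), lo=4 mid=5 ⇒ 7 12 11 10 14 15 6 5 3 2
15>14: swap(5,9), hi=8 ⇒ 7 12 11 10 14 2 6 5 3 15
2<14: swap(4,5), lo=5 mid=6 ⇒ 7 12 11 10 2 14 6 5 3 15
6<14: swap(5,6), lo=6 mid=7 ⇒ 7 12 11 10 2 6 14 5 3 15
5<14: swap(6,7), lo=7 mid=8 ⇒ 7 12 11 10 2 6 5 14 3 15
3<14: swap(7,8), lo=8 mid=9 ⇒ 7 12 11 10 2 6 5 3 14 15
done. lo=8 hi=8; A=7 12 11 10 2 6 5 3 14 15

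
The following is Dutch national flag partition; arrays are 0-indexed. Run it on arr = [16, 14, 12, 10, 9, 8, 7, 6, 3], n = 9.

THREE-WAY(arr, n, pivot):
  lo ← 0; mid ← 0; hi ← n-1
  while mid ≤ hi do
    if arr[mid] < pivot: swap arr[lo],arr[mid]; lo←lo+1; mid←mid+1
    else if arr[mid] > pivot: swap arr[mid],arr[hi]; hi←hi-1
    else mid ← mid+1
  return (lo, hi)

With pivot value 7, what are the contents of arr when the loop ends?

pivot = 7; lo=0, mid=0, hi=8
arr[mid]=16>7: swap arr[0],arr[8]; hi=7 → [3, 14, 12, 10, 9, 8, 7, 6, 16]
arr[mid]=3<7: swap arr[0],arr[0]; lo=1,mid=1 → [3, 14, 12, 10, 9, 8, 7, 6, 16]
arr[mid]=14>7: swap arr[1],arr[7]; hi=6 → [3, 6, 12, 10, 9, 8, 7, 14, 16]
arr[mid]=6<7: swap arr[1],arr[1]; lo=2,mid=2 → [3, 6, 12, 10, 9, 8, 7, 14, 16]
arr[mid]=12>7: swap arr[2],arr[6]; hi=5 → [3, 6, 7, 10, 9, 8, 12, 14, 16]
arr[mid]=7=7: mid=3
arr[mid]=10>7: swap arr[3],arr[5]; hi=4 → [3, 6, 7, 8, 9, 10, 12, 14, 16]
arr[mid]=8>7: swap arr[3],arr[4]; hi=3 → [3, 6, 7, 9, 8, 10, 12, 14, 16]
arr[mid]=9>7: swap arr[3],arr[3]; hi=2 → [3, 6, 7, 9, 8, 10, 12, 14, 16]
end: lo=2, hi=2; arr = [3, 6, 7, 9, 8, 10, 12, 14, 16]

[3, 6, 7, 9, 8, 10, 12, 14, 16]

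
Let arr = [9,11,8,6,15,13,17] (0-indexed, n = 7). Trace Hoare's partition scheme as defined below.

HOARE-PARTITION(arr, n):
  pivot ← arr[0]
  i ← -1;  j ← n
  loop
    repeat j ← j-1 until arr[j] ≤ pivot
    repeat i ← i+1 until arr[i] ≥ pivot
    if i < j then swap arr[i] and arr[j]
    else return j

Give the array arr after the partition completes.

pivot=9
j stops at 3 (6), i stops at 0 (9); swap ⇒ [6,11,8,9,15,13,17]
j stops at 2 (8), i stops at 1 (11); swap ⇒ [6,8,11,9,15,13,17]
j stops at 1, i stops at 2; i≥j ⇒ return 1. arr=[6,8,11,9,15,13,17]

[6,8,11,9,15,13,17]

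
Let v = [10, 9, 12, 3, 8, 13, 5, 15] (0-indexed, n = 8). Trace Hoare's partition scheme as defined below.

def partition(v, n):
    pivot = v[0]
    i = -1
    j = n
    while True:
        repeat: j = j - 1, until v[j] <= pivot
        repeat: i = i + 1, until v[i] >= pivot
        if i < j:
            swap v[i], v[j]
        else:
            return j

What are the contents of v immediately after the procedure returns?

[5, 9, 8, 3, 12, 13, 10, 15]

pivot=10
j stops at 6 (5), i stops at 0 (10); swap ⇒ [5, 9, 12, 3, 8, 13, 10, 15]
j stops at 4 (8), i stops at 2 (12); swap ⇒ [5, 9, 8, 3, 12, 13, 10, 15]
j stops at 3, i stops at 4; i≥j ⇒ return 3. v=[5, 9, 8, 3, 12, 13, 10, 15]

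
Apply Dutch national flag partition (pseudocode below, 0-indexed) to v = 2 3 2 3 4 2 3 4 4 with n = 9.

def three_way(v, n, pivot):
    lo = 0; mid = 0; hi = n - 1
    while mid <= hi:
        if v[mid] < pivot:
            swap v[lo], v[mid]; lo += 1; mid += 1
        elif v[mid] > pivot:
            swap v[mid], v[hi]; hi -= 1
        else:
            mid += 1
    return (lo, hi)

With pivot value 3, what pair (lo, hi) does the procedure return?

(3, 5)

pivot = 3; lo=0, mid=0, hi=8
v[mid]=2<3: swap v[0],v[0]; lo=1,mid=1 → 2 3 2 3 4 2 3 4 4
v[mid]=3=3: mid=2
v[mid]=2<3: swap v[1],v[2]; lo=2,mid=3 → 2 2 3 3 4 2 3 4 4
v[mid]=3=3: mid=4
v[mid]=4>3: swap v[4],v[8]; hi=7 → 2 2 3 3 4 2 3 4 4
v[mid]=4>3: swap v[4],v[7]; hi=6 → 2 2 3 3 4 2 3 4 4
v[mid]=4>3: swap v[4],v[6]; hi=5 → 2 2 3 3 3 2 4 4 4
v[mid]=3=3: mid=5
v[mid]=2<3: swap v[2],v[5]; lo=3,mid=6 → 2 2 2 3 3 3 4 4 4
end: lo=3, hi=5; v = 2 2 2 3 3 3 4 4 4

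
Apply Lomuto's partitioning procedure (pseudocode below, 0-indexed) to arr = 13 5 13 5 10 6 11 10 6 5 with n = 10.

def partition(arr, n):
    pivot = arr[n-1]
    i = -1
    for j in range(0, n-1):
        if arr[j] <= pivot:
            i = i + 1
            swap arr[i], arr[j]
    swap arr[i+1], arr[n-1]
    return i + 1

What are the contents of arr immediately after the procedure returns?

pivot = arr[9] = 5; i = -1
j=0: arr[0]=13 > 5 → no swap
j=1: arr[1]=5 ≤ 5 → i=0, swap arr[0],arr[1] → 5 13 13 5 10 6 11 10 6 5
j=2: arr[2]=13 > 5 → no swap
j=3: arr[3]=5 ≤ 5 → i=1, swap arr[1],arr[3] → 5 5 13 13 10 6 11 10 6 5
j=4: arr[4]=10 > 5 → no swap
j=5: arr[5]=6 > 5 → no swap
j=6: arr[6]=11 > 5 → no swap
j=7: arr[7]=10 > 5 → no swap
j=8: arr[8]=6 > 5 → no swap
final swap arr[2],arr[9] → 5 5 5 13 10 6 11 10 6 13; return 2

5 5 5 13 10 6 11 10 6 13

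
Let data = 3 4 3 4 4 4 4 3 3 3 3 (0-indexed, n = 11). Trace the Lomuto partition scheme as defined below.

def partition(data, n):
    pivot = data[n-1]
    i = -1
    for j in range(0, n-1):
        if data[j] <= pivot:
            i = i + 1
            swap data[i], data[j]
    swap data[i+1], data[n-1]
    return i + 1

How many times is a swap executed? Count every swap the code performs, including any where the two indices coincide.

pivot=3, i=-1
j=0: 3≤3, i=0, swap(0,0) ⇒ 3 4 3 4 4 4 4 3 3 3 3
j=1: 4>3, skip
j=2: 3≤3, i=1, swap(1,2) ⇒ 3 3 4 4 4 4 4 3 3 3 3
j=3: 4>3, skip
j=4: 4>3, skip
j=5: 4>3, skip
j=6: 4>3, skip
j=7: 3≤3, i=2, swap(2,7) ⇒ 3 3 3 4 4 4 4 4 3 3 3
j=8: 3≤3, i=3, swap(3,8) ⇒ 3 3 3 3 4 4 4 4 4 3 3
j=9: 3≤3, i=4, swap(4,9) ⇒ 3 3 3 3 3 4 4 4 4 4 3
swap(5,10) ⇒ 3 3 3 3 3 3 4 4 4 4 4; return 5

6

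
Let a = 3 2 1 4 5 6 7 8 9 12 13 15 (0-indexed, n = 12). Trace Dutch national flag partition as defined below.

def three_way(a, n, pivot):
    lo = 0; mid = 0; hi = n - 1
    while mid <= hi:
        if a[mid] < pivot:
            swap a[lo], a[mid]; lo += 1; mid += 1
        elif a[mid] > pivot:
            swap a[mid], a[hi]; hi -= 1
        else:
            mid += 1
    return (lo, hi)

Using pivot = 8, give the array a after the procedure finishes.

3 2 1 4 5 6 7 8 12 13 15 9

lo=0 mid=0 hi=11
3<8: swap(0,0), lo=1 mid=1 ⇒ 3 2 1 4 5 6 7 8 9 12 13 15
2<8: swap(1,1), lo=2 mid=2 ⇒ 3 2 1 4 5 6 7 8 9 12 13 15
1<8: swap(2,2), lo=3 mid=3 ⇒ 3 2 1 4 5 6 7 8 9 12 13 15
4<8: swap(3,3), lo=4 mid=4 ⇒ 3 2 1 4 5 6 7 8 9 12 13 15
5<8: swap(4,4), lo=5 mid=5 ⇒ 3 2 1 4 5 6 7 8 9 12 13 15
6<8: swap(5,5), lo=6 mid=6 ⇒ 3 2 1 4 5 6 7 8 9 12 13 15
7<8: swap(6,6), lo=7 mid=7 ⇒ 3 2 1 4 5 6 7 8 9 12 13 15
8=8: mid=8
9>8: swap(8,11), hi=10 ⇒ 3 2 1 4 5 6 7 8 15 12 13 9
15>8: swap(8,10), hi=9 ⇒ 3 2 1 4 5 6 7 8 13 12 15 9
13>8: swap(8,9), hi=8 ⇒ 3 2 1 4 5 6 7 8 12 13 15 9
12>8: swap(8,8), hi=7 ⇒ 3 2 1 4 5 6 7 8 12 13 15 9
done. lo=7 hi=7; a=3 2 1 4 5 6 7 8 12 13 15 9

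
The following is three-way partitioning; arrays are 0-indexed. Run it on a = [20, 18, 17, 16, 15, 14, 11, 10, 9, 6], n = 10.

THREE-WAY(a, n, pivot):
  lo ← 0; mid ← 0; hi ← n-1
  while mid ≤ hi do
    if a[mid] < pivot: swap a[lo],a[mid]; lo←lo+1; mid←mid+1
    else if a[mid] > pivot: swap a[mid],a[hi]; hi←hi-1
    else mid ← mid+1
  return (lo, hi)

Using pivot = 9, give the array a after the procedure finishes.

[6, 9, 16, 15, 14, 11, 10, 17, 18, 20]

lo=0 mid=0 hi=9
20>9: swap(0,9), hi=8 ⇒ [6, 18, 17, 16, 15, 14, 11, 10, 9, 20]
6<9: swap(0,0), lo=1 mid=1 ⇒ [6, 18, 17, 16, 15, 14, 11, 10, 9, 20]
18>9: swap(1,8), hi=7 ⇒ [6, 9, 17, 16, 15, 14, 11, 10, 18, 20]
9=9: mid=2
17>9: swap(2,7), hi=6 ⇒ [6, 9, 10, 16, 15, 14, 11, 17, 18, 20]
10>9: swap(2,6), hi=5 ⇒ [6, 9, 11, 16, 15, 14, 10, 17, 18, 20]
11>9: swap(2,5), hi=4 ⇒ [6, 9, 14, 16, 15, 11, 10, 17, 18, 20]
14>9: swap(2,4), hi=3 ⇒ [6, 9, 15, 16, 14, 11, 10, 17, 18, 20]
15>9: swap(2,3), hi=2 ⇒ [6, 9, 16, 15, 14, 11, 10, 17, 18, 20]
16>9: swap(2,2), hi=1 ⇒ [6, 9, 16, 15, 14, 11, 10, 17, 18, 20]
done. lo=1 hi=1; a=[6, 9, 16, 15, 14, 11, 10, 17, 18, 20]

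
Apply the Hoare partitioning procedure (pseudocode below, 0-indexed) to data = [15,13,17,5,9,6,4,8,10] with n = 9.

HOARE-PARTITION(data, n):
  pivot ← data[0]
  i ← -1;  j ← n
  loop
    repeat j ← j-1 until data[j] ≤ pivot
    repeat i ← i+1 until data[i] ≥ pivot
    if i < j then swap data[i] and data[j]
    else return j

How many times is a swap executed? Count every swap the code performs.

2

pivot = data[0] = 15; i = -1, j = 9
j→8 (data[8]=10≤15), i→0 (data[0]=15≥15); i<j, swap → [10,13,17,5,9,6,4,8,15]
j→7 (data[7]=8≤15), i→2 (data[2]=17≥15); i<j, swap → [10,13,8,5,9,6,4,17,15]
j→6, i→7; i≥j, return j=6. data = [10,13,8,5,9,6,4,17,15]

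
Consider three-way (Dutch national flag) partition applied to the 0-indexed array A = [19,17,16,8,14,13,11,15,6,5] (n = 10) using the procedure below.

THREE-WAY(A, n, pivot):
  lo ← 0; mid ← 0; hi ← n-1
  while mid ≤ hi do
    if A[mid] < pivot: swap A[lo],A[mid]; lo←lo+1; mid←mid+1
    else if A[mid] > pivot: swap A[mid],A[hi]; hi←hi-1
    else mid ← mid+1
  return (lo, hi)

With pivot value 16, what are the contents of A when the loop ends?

pivot = 16; lo=0, mid=0, hi=9
A[mid]=19>16: swap A[0],A[9]; hi=8 → [5,17,16,8,14,13,11,15,6,19]
A[mid]=5<16: swap A[0],A[0]; lo=1,mid=1 → [5,17,16,8,14,13,11,15,6,19]
A[mid]=17>16: swap A[1],A[8]; hi=7 → [5,6,16,8,14,13,11,15,17,19]
A[mid]=6<16: swap A[1],A[1]; lo=2,mid=2 → [5,6,16,8,14,13,11,15,17,19]
A[mid]=16=16: mid=3
A[mid]=8<16: swap A[2],A[3]; lo=3,mid=4 → [5,6,8,16,14,13,11,15,17,19]
A[mid]=14<16: swap A[3],A[4]; lo=4,mid=5 → [5,6,8,14,16,13,11,15,17,19]
A[mid]=13<16: swap A[4],A[5]; lo=5,mid=6 → [5,6,8,14,13,16,11,15,17,19]
A[mid]=11<16: swap A[5],A[6]; lo=6,mid=7 → [5,6,8,14,13,11,16,15,17,19]
A[mid]=15<16: swap A[6],A[7]; lo=7,mid=8 → [5,6,8,14,13,11,15,16,17,19]
end: lo=7, hi=7; A = [5,6,8,14,13,11,15,16,17,19]

[5,6,8,14,13,11,15,16,17,19]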